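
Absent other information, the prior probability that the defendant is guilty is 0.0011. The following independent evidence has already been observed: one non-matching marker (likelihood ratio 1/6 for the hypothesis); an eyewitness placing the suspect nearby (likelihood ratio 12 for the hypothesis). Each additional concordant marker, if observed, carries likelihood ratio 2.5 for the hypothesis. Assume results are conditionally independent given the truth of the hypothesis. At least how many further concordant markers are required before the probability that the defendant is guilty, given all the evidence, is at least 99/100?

12

Prior odds = 0.0011/0.9989 = 11/9989.
Combined Bayes factor of the evidence already in hand = (1/6) × 12 = 2.
Odds after that evidence = (11/9989) × 2 = 22/9989.
Target odds = 0.99/0.01 = 99.
Need 2.5ⁿ ≥ 99 ÷ (22/9989) = 44950.5.
2.5¹¹ = 48828125/2048 falls short of 44950.5 but 2.5¹² = 244140625/4096 reaches it, so n = 12.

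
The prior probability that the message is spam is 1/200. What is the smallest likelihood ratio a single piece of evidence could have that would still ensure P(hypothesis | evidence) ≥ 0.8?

Prior odds = 0.005/0.995 = 1/199.
Target odds = 0.8/0.2 = 4.
Required Bayes factor = 4 ÷ (1/199) = 796.

796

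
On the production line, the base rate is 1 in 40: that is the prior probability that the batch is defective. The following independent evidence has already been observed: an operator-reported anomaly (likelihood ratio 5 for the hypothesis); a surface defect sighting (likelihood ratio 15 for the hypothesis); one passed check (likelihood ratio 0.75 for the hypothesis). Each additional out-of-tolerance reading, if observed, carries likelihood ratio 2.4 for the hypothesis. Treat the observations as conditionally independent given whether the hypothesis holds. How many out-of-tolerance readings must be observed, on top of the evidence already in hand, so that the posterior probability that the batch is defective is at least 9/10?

3

Prior odds = 0.025/0.975 = 1/39.
Combined Bayes factor of the evidence already in hand = 5 × 15 × 0.75 = 56.25.
Odds after that evidence = (1/39) × 56.25 = 75/52.
Target odds = 0.9/0.1 = 9.
Need 2.4ⁿ ≥ 9 ÷ (75/52) = 6.24.
2.4² = 5.76 falls short of 6.24 but 2.4³ = 13.824 reaches it, so n = 3.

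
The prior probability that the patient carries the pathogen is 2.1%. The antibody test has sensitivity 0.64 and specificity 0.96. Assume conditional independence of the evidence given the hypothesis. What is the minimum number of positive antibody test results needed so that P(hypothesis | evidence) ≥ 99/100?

Prior odds: 0.021 ÷ 0.979 = 21/979.
False-positive rate = 1 − 0.96 = 0.04; likelihood ratio of a positive = 0.64/0.04 = 16.
Target posterior odds = 0.99/0.01 = 99.
Need (21/979) × 16ⁿ ≥ 99, i.e. 16ⁿ ≥ 32307/7.
16³ = 4096 falls short of 32307/7 but 16⁴ = 65536 reaches it, so n = 4.

4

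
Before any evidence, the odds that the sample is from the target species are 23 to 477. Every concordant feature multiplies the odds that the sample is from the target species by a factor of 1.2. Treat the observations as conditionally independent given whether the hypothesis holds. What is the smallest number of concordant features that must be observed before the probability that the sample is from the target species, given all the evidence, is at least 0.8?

Prior odds = 23/477.
Likelihood ratio per concordant feature = 1.2.
Target posterior odds = 0.8/0.2 = 4.
Require 1.2ⁿ ≥ 4 ÷ (23/477) = 1908/23.
1.2²⁴ ≈79.4968 falls short of 1908/23 but 1.2²⁵ ≈95.3962 reaches it, so n = 25.

25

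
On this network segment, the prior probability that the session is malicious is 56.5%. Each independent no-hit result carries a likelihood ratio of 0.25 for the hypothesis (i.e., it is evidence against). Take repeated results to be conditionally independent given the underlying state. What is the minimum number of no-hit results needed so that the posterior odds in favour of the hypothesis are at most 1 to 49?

3

Prior odds: 0.565 ÷ 0.435 = 113/87.
Likelihood ratio per no-hit result = 0.25.
Target odds = 1/49.
Need (113/87) × 0.25ⁿ ≤ 1/49, i.e. 0.25ⁿ ≤ 87/5537.
0.25² = 0.0625 is still above 87/5537 but 0.25³ = 0.015625 is at or below it, so n = 3.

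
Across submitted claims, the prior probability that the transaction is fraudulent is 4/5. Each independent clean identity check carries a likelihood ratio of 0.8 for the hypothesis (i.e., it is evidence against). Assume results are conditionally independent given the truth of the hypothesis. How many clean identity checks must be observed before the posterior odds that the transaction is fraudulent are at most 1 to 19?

Prior odds = 0.8/0.2 = 4.
Likelihood ratio per clean identity check = 0.8.
Target odds = 1/19.
Require 0.8ⁿ ≤ 1/19 ÷ 4 = 1/76.
0.8¹⁹ ≈0.0144115 is still above 1/76 but 0.8²⁰ ≈0.0115292 is at or below it, so n = 20.

20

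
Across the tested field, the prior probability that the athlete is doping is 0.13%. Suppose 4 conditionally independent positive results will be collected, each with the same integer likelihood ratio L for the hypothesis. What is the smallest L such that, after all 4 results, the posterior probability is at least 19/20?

Prior odds = 0.0013/0.9987 = 13/9987.
Target odds = 0.95/0.05 = 19.
Need L⁴ ≥ 19 ÷ (13/9987) = 189753/13.
10⁴ = 10000 < 189753/13 ≤ 14641 = 11⁴, so L = 11.

11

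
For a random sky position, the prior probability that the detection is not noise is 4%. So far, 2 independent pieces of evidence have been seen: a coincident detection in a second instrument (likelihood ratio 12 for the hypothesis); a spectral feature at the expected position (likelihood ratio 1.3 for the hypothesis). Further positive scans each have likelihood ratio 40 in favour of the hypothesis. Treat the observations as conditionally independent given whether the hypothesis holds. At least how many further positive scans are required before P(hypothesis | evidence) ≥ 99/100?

Prior odds = 0.04/0.96 = 1/24.
Combined Bayes factor of the evidence already in hand = 12 × 1.3 = 15.6.
Odds after that evidence = (1/24) × 15.6 = 0.65.
Target odds = 0.99/0.01 = 99.
Need 40ⁿ ≥ 99 ÷ 0.65 = 1980/13.
40¹ = 40 falls short of 1980/13 but 40² = 1600 reaches it, so n = 2.

2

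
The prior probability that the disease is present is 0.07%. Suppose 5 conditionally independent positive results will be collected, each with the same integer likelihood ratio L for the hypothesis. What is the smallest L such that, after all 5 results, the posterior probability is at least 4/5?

6

Prior odds = 0.0007/0.9993 = 7/9993.
Target odds = 0.8/0.2 = 4.
Need L⁵ ≥ 4 ÷ (7/9993) = 39972/7.
5⁵ = 3125 < 39972/7 ≤ 7776 = 6⁵, so L = 6.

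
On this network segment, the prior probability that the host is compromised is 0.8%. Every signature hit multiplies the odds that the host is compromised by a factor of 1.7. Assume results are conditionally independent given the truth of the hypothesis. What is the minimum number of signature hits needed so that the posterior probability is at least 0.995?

Prior odds: 0.008 ÷ 0.992 = 1/124.
Likelihood ratio per signature hit = 1.7.
Target posterior odds = 0.995/0.005 = 199.
Need (1/124) × 1.7ⁿ ≥ 199, i.e. 1.7ⁿ ≥ 24676.
1.7¹⁹ ≈23907.2 falls short of 24676 but 1.7²⁰ ≈40642.3 reaches it, so n = 20.

20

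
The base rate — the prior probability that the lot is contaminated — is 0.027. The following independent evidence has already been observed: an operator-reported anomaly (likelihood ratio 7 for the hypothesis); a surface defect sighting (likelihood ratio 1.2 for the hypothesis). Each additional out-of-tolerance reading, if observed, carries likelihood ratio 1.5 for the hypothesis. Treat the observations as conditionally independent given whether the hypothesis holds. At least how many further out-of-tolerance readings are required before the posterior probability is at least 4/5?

8

Prior odds = 0.027/0.973 = 27/973.
Combined Bayes factor of the evidence already in hand = 7 × 1.2 = 8.4.
Odds after that evidence = (27/973) × 8.4 = 162/695.
Target odds = 0.8/0.2 = 4.
Need 1.5ⁿ ≥ 4 ÷ (162/695) = 1390/81.
1.5⁷ = 17.0859375 falls short of 1390/81 but 1.5⁸ = 25.62890625 reaches it, so n = 8.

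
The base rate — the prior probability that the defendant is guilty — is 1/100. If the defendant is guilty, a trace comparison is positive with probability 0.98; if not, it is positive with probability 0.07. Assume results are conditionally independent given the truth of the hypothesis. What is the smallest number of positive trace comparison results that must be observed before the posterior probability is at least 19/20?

Prior odds = 0.01/0.99 = 1/99.
Likelihood ratio of a positive = 0.98/0.07 = 14.
Target odds: 0.95 ÷ 0.05 = 19.
Need (1/99) × 14ⁿ ≥ 19, i.e. 14ⁿ ≥ 1881.
14² = 196 falls short of 1881 but 14³ = 2744 reaches it, so n = 3.

3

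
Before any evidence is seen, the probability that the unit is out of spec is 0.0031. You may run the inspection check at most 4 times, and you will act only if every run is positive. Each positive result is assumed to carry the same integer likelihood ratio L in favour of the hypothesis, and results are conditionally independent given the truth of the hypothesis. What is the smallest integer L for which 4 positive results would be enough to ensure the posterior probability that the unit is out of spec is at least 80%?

6

Prior odds = 0.0031/0.9969 = 31/9969.
Target odds = 0.8/0.2 = 4.
Need L⁴ ≥ 4 ÷ (31/9969) = 39876/31.
5⁴ = 625 < 39876/31 ≤ 1296 = 6⁴, so L = 6.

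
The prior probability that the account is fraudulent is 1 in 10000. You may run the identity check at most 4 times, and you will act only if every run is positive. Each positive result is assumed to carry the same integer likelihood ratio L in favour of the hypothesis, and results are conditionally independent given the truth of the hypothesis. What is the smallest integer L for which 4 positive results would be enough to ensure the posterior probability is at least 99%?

32

Prior odds = 0.0001/0.9999 = 1/9999.
Target odds = 0.99/0.01 = 99.
Need L⁴ ≥ 99 ÷ (1/9999) = 989901.
31⁴ = 923521 < 989901 ≤ 1048576 = 32⁴, so L = 32.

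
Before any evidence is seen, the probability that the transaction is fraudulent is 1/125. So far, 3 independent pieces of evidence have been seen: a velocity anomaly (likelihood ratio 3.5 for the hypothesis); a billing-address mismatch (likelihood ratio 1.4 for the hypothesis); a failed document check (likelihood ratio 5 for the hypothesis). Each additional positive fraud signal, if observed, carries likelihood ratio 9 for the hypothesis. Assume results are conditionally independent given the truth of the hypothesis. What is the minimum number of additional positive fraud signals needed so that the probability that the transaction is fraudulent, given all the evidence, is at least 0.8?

Prior odds = 0.008/0.992 = 1/124.
Combined Bayes factor of the evidence already in hand = 3.5 × 1.4 × 5 = 24.5.
Odds after that evidence = (1/124) × 24.5 = 49/248.
Target odds = 0.8/0.2 = 4.
Need 9ⁿ ≥ 4 ÷ (49/248) = 992/49.
9¹ = 9 falls short of 992/49 but 9² = 81 reaches it, so n = 2.

2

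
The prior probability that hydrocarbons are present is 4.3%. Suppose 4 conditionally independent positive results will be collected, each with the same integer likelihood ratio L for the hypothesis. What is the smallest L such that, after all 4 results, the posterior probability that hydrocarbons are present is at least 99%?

7

Prior odds = 0.043/0.957 = 43/957.
Target odds = 0.99/0.01 = 99.
Need L⁴ ≥ 99 ÷ (43/957) = 94743/43.
6⁴ = 1296 < 94743/43 ≤ 2401 = 7⁴, so L = 7.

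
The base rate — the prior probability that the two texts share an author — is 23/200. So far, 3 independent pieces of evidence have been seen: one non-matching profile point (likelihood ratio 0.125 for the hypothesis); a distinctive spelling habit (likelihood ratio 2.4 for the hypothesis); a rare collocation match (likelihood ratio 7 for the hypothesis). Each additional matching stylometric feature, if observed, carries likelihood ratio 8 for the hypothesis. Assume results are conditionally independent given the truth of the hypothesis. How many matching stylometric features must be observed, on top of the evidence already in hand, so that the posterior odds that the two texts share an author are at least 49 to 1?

Prior odds = 0.115/0.885 = 23/177.
Combined Bayes factor of the evidence already in hand = 0.125 × 2.4 × 7 = 2.1.
Odds after that evidence = (23/177) × 2.1 = 161/590.
Target odds = 49.
Need 8ⁿ ≥ 49 ÷ (161/590) = 4130/23.
8² = 64 falls short of 4130/23 but 8³ = 512 reaches it, so n = 3.

3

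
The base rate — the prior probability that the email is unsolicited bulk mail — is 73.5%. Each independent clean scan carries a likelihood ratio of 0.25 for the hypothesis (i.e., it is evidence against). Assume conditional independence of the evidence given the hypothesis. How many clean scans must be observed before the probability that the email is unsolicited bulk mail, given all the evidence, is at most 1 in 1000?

6

Prior odds: 0.735 ÷ 0.265 = 147/53.
Likelihood ratio per clean scan = 0.25.
Target odds: 0.001 ÷ 0.999 = 1/999.
Require 0.25ⁿ ≤ 1/999 ÷ (147/53) = 53/146853.
0.25⁵ = 1/1024 is still above 53/146853 but 0.25⁶ = 1/4096 is at or below it, so n = 6.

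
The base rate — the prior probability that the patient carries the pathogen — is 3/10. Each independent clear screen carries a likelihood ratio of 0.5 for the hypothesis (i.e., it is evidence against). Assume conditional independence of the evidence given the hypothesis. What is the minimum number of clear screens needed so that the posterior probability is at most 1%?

Prior odds = 0.3/0.7 = 3/7.
Likelihood ratio per clear screen = 0.5.
Target odds: 0.01 ÷ 0.99 = 1/99.
Require 0.5ⁿ ≤ 1/99 ÷ (3/7) = 7/297.
0.5⁵ = 0.03125 is still above 7/297 but 0.5⁶ = 0.015625 is at or below it, so n = 6.

6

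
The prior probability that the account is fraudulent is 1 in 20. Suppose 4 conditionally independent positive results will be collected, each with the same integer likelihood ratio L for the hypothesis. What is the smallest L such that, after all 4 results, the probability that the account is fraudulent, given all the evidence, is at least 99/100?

7

Prior odds = 0.05/0.95 = 1/19.
Target odds = 0.99/0.01 = 99.
Need L⁴ ≥ 99 ÷ (1/19) = 1881.
6⁴ = 1296 < 1881 ≤ 2401 = 7⁴, so L = 7.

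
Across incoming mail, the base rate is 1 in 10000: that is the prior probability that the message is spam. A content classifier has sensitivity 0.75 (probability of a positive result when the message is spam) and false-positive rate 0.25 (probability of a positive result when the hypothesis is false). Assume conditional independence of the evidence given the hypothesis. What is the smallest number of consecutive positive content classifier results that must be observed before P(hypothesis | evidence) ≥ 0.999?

15

Prior odds: 0.0001 ÷ 0.9999 = 1/9999.
Likelihood ratio of a positive result = 0.75/0.25 = 3.
Target odds: 0.999 ÷ 0.001 = 999.
Require 3ⁿ ≥ 999 ÷ (1/9999) = 9989001.
3¹⁴ = 4782969 falls short of 9989001 but 3¹⁵ = 14348907 reaches it, so n = 15.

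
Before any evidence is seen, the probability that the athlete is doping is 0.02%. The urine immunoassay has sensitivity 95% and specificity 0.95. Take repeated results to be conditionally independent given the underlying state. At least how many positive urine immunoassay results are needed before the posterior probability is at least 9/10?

4

Prior odds: 0.0002 ÷ 0.9998 = 1/4999.
False-positive rate = 1 − 0.95 = 0.05; likelihood ratio of a positive = 0.95/0.05 = 19.
Target posterior odds = 0.9/0.1 = 9.
Require 19ⁿ ≥ 9 ÷ (1/4999) = 44991.
19³ = 6859 falls short of 44991 but 19⁴ = 130321 reaches it, so n = 4.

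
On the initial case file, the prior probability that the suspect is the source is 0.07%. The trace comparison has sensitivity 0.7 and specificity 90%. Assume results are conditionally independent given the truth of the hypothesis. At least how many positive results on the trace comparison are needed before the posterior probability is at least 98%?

6

Prior odds = 0.0007/0.9993 = 7/9993.
False-positive rate = 1 − 0.9 = 0.1; likelihood ratio of a positive = 0.7/0.1 = 7.
Target odds: 0.98 ÷ 0.02 = 49.
Require 7ⁿ ≥ 49 ÷ (7/9993) = 69951.
7⁵ = 16807 falls short of 69951 but 7⁶ = 117649 reaches it, so n = 6.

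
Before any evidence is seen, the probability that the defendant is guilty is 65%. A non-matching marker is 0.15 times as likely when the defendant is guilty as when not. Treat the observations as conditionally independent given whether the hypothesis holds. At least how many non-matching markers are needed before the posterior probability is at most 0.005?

Prior odds = 0.65/0.35 = 13/7.
Likelihood ratio per non-matching marker = 0.15.
Target posterior odds = 0.005/0.995 = 1/199.
Require 0.15ⁿ ≤ 1/199 ÷ (13/7) = 7/2587.
0.15³ = 0.003375 is still above 7/2587 but 0.15⁴ = 81/160000 is at or below it, so n = 4.

4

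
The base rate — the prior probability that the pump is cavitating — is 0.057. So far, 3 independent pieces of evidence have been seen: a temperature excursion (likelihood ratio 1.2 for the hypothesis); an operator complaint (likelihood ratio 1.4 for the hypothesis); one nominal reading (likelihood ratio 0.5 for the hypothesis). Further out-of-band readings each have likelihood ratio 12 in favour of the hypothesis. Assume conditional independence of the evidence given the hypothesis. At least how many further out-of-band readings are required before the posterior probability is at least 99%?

4

Prior odds = 0.057/0.943 = 57/943.
Combined Bayes factor of the evidence already in hand = 1.2 × 1.4 × 0.5 = 0.84.
Odds after that evidence = (57/943) × 0.84 = 1197/23575.
Target odds = 0.99/0.01 = 99.
Need 12ⁿ ≥ 99 ÷ (1197/23575) = 259325/133.
12³ = 1728 falls short of 259325/133 but 12⁴ = 20736 reaches it, so n = 4.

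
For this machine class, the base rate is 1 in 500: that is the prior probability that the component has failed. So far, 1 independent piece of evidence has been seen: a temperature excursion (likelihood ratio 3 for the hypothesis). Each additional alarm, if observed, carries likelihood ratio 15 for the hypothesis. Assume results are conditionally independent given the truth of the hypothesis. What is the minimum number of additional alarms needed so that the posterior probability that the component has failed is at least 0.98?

4

Prior odds = 0.002/0.998 = 1/499.
Bayes factor of the evidence already in hand = 3.
Odds after that evidence = (1/499) × 3 = 3/499.
Target odds = 0.98/0.02 = 49.
Need 15ⁿ ≥ 49 ÷ (3/499) = 24451/3.
15³ = 3375 falls short of 24451/3 but 15⁴ = 50625 reaches it, so n = 4.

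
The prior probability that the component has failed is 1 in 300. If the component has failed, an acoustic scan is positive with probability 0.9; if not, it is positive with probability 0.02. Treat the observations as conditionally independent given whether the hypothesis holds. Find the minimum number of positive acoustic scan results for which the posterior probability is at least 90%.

3

Prior odds: (1/300) ÷ (299/300) = 1/299.
Likelihood ratio of a positive = 0.9/0.02 = 45.
Target posterior odds = 0.9/0.1 = 9.
Need (1/299) × 45ⁿ ≥ 9, i.e. 45ⁿ ≥ 2691.
45² = 2025 falls short of 2691 but 45³ = 91125 reaches it, so n = 3.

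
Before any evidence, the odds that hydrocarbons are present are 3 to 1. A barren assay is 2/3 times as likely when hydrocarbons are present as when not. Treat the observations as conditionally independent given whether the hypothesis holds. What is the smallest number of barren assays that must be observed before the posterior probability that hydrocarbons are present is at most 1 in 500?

19

Prior odds = 3.
Likelihood ratio per barren assay = 2/3.
Target odds: 0.002 ÷ 0.998 = 1/499.
Require (2/3)ⁿ ≤ 1/499 ÷ 3 = 1/1497.
(2/3)¹⁸ = 262144/387420489 is still above 1/1497 but (2/3)¹⁹ ≈0.000451093 is at or below it, so n = 19.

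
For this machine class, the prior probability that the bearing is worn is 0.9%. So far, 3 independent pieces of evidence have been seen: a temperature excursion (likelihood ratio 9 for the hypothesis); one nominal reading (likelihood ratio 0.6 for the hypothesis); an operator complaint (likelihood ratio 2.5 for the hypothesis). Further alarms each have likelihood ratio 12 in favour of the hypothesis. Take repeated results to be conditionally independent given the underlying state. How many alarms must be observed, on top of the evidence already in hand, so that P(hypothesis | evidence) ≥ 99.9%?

4

Prior odds = 0.009/0.991 = 9/991.
Combined Bayes factor of the evidence already in hand = 9 × 0.6 × 2.5 = 13.5.
Odds after that evidence = (9/991) × 13.5 = 243/1982.
Target odds = 0.999/0.001 = 999.
Need 12ⁿ ≥ 999 ÷ (243/1982) = 73334/9.
12³ = 1728 falls short of 73334/9 but 12⁴ = 20736 reaches it, so n = 4.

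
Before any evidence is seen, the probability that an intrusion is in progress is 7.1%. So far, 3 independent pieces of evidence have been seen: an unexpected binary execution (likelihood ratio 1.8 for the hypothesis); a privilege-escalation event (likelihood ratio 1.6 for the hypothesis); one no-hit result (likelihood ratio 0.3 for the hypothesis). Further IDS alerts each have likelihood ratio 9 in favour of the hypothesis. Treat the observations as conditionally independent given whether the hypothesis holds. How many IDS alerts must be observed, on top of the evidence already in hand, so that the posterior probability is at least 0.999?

Prior odds = 0.071/0.929 = 71/929.
Combined Bayes factor of the evidence already in hand = 1.8 × 1.6 × 0.3 = 0.864.
Odds after that evidence = (71/929) × 0.864 = 7668/116125.
Target odds = 0.999/0.001 = 999.
Need 9ⁿ ≥ 999 ÷ (7668/116125) = 4296625/284.
9⁴ = 6561 falls short of 4296625/284 but 9⁵ = 59049 reaches it, so n = 5.

5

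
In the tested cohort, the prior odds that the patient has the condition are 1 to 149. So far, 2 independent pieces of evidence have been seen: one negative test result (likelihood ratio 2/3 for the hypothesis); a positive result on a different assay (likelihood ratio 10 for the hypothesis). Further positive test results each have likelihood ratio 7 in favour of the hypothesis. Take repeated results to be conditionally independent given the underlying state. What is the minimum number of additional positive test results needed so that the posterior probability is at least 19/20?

Prior odds = 1/149.
Combined Bayes factor of the evidence already in hand = (2/3) × 10 = 20/3.
Odds after that evidence = (1/149) × 20/3 = 20/447.
Target odds = 0.95/0.05 = 19.
Need 7ⁿ ≥ 19 ÷ (20/447) = 424.65.
7³ = 343 falls short of 424.65 but 7⁴ = 2401 reaches it, so n = 4.

4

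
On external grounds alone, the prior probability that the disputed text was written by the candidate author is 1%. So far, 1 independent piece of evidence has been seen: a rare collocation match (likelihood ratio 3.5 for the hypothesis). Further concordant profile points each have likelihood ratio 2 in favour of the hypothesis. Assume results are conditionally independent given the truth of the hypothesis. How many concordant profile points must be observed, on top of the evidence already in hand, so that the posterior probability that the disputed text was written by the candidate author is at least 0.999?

15

Prior odds = 0.01/0.99 = 1/99.
Bayes factor of the evidence already in hand = 3.5.
Odds after that evidence = (1/99) × 3.5 = 7/198.
Target odds = 0.999/0.001 = 999.
Need 2ⁿ ≥ 999 ÷ (7/198) = 197802/7.
2¹⁴ = 16384 falls short of 197802/7 but 2¹⁵ = 32768 reaches it, so n = 15.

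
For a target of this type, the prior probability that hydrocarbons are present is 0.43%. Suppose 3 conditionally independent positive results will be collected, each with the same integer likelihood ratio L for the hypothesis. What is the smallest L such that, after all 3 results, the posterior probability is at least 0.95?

17

Prior odds = 0.0043/0.9957 = 43/9957.
Target odds = 0.95/0.05 = 19.
Need L³ ≥ 19 ÷ (43/9957) = 189183/43.
16³ = 4096 < 189183/43 ≤ 4913 = 17³, so L = 17.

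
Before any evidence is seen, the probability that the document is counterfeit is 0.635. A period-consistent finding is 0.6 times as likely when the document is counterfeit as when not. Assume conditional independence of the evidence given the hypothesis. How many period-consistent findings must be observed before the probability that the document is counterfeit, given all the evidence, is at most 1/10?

6

Prior odds = 0.635/0.365 = 127/73.
Likelihood ratio per period-consistent finding = 0.6.
Target odds: 0.1 ÷ 0.9 = 1/9.
Need (127/73) × 0.6ⁿ ≤ 1/9, i.e. 0.6ⁿ ≤ 73/1143.
0.6⁵ = 0.07776 is still above 73/1143 but 0.6⁶ = 729/15625 is at or below it, so n = 6.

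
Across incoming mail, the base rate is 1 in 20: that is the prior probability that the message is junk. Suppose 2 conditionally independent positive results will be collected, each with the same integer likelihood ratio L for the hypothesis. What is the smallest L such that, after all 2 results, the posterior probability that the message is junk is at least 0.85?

Prior odds = 0.05/0.95 = 1/19.
Target odds = 0.85/0.15 = 17/3.
Need L² ≥ 17/3 ÷ (1/19) = 323/3.
10² = 100 < 323/3 ≤ 121 = 11², so L = 11.

11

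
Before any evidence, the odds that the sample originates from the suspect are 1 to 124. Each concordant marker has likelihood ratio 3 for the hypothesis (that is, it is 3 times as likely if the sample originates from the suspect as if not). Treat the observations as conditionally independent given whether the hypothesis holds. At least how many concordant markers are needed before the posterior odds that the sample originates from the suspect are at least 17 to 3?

Prior odds = 1/124.
Likelihood ratio per concordant marker = 3.
Target odds = 17/3.
Require 3ⁿ ≥ 17/3 ÷ (1/124) = 2108/3.
3⁵ = 243 falls short of 2108/3 but 3⁶ = 729 reaches it, so n = 6.

6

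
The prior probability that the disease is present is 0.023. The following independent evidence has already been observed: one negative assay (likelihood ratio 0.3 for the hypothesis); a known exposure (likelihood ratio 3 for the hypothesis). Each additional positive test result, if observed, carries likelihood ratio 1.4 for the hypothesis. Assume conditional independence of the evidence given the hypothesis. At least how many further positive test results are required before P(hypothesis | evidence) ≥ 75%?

15

Prior odds = 0.023/0.977 = 23/977.
Combined Bayes factor of the evidence already in hand = 0.3 × 3 = 0.9.
Odds after that evidence = (23/977) × 0.9 = 207/9770.
Target odds = 0.75/0.25 = 3.
Need 1.4ⁿ ≥ 3 ÷ (207/9770) = 9770/69.
1.4¹⁴ ≈111.12 falls short of 9770/69 but 1.4¹⁵ ≈155.568 reaches it, so n = 15.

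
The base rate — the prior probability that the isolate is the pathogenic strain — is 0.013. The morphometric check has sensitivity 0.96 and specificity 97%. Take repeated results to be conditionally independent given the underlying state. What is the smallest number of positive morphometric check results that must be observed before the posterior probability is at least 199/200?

3

Prior odds: 0.013 ÷ 0.987 = 13/987.
False-positive rate = 1 − 0.97 = 0.03; likelihood ratio of a positive = 0.96/0.03 = 32.
Target odds: 0.995 ÷ 0.005 = 199.
Require 32ⁿ ≥ 199 ÷ (13/987) = 196413/13.
32² = 1024 falls short of 196413/13 but 32³ = 32768 reaches it, so n = 3.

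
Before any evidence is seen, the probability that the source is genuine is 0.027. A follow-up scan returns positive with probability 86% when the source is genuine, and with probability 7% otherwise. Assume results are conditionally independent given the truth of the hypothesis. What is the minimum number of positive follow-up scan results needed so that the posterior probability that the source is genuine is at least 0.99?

4

Prior odds = 0.027/0.973 = 27/973.
Likelihood ratio of a positive result = 0.86/0.07 = 86/7.
Target odds: 0.99 ÷ 0.01 = 99.
Require (86/7)ⁿ ≥ 99 ÷ (27/973) = 10703/3.
(86/7)³ = 636056/343 falls short of 10703/3 but (86/7)⁴ = 54700816/2401 reaches it, so n = 4.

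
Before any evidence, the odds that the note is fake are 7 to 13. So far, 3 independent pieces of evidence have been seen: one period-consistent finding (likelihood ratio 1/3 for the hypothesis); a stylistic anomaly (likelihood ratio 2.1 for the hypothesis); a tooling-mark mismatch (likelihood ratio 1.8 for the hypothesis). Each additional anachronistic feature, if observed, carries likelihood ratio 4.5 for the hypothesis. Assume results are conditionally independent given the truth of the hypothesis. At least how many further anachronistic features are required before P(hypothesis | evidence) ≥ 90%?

Prior odds = 7/13.
Combined Bayes factor of the evidence already in hand = (1/3) × 2.1 × 1.8 = 1.26.
Odds after that evidence = (7/13) × 1.26 = 441/650.
Target odds = 0.9/0.1 = 9.
Need 4.5ⁿ ≥ 9 ÷ (441/650) = 650/49.
4.5¹ = 4.5 falls short of 650/49 but 4.5² = 20.25 reaches it, so n = 2.

2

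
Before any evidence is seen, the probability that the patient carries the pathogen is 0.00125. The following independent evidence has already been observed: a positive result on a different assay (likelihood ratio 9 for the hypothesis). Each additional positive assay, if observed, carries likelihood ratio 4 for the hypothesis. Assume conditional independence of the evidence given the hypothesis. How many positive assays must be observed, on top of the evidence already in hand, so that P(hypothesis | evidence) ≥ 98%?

7

Prior odds = 0.00125/0.99875 = 1/799.
Bayes factor of the evidence already in hand = 9.
Odds after that evidence = (1/799) × 9 = 9/799.
Target odds = 0.98/0.02 = 49.
Need 4ⁿ ≥ 49 ÷ (9/799) = 39151/9.
4⁶ = 4096 falls short of 39151/9 but 4⁷ = 16384 reaches it, so n = 7.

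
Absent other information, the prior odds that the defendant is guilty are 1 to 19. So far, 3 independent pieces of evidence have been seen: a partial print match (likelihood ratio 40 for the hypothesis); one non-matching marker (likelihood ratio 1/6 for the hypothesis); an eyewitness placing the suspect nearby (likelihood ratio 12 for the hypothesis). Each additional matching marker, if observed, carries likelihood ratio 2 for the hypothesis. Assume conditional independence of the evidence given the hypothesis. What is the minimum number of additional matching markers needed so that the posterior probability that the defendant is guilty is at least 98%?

Prior odds = 1/19.
Combined Bayes factor of the evidence already in hand = 40 × (1/6) × 12 = 80.
Odds after that evidence = (1/19) × 80 = 80/19.
Target odds = 0.98/0.02 = 49.
Need 2ⁿ ≥ 49 ÷ (80/19) = 11.6375.
2³ = 8 falls short of 11.6375 but 2⁴ = 16 reaches it, so n = 4.

4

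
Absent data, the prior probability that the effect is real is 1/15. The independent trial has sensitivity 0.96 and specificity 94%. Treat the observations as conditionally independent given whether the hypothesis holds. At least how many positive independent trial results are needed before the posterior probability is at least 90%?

Prior odds: (1/15) ÷ (14/15) = 1/14.
False-positive rate = 1 − 0.94 = 0.06; likelihood ratio of a positive = 0.96/0.06 = 16.
Target odds: 0.9 ÷ 0.1 = 9.
Require 16ⁿ ≥ 9 ÷ (1/14) = 126.
16¹ = 16 falls short of 126 but 16² = 256 reaches it, so n = 2.

2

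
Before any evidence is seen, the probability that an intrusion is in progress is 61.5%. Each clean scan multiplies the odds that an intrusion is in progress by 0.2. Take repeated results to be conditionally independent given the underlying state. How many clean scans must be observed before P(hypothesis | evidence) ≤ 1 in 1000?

Prior odds = 0.615/0.385 = 123/77.
Likelihood ratio per clean scan = 0.2.
Target posterior odds = 0.001/0.999 = 1/999.
Need (123/77) × 0.2ⁿ ≤ 1/999, i.e. 0.2ⁿ ≤ 77/122877.
0.2⁴ = 0.0016 is still above 77/122877 but 0.2⁵ = 0.00032 is at or below it, so n = 5.

5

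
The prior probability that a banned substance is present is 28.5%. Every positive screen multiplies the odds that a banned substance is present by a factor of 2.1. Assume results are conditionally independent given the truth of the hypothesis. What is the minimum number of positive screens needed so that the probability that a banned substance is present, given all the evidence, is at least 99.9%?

11

Prior odds: 0.285 ÷ 0.715 = 57/143.
Likelihood ratio per positive screen = 2.1.
Target posterior odds = 0.999/0.001 = 999.
Need (57/143) × 2.1ⁿ ≥ 999, i.e. 2.1ⁿ ≥ 47619/19.
2.1¹⁰ ≈1667.99 falls short of 47619/19 but 2.1¹¹ ≈3502.78 reaches it, so n = 11.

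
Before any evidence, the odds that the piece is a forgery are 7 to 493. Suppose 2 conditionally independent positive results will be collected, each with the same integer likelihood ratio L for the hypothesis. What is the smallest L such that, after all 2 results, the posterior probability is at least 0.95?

Prior odds = 7/493.
Target odds = 0.95/0.05 = 19.
Need L² ≥ 19 ÷ (7/493) = 9367/7.
36² = 1296 < 9367/7 ≤ 1369 = 37², so L = 37.

37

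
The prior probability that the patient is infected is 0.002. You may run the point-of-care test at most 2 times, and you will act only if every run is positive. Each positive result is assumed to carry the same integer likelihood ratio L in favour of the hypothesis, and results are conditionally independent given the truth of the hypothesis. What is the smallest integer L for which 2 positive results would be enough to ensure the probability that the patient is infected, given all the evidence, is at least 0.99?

Prior odds = 0.002/0.998 = 1/499.
Target odds = 0.99/0.01 = 99.
Need L² ≥ 99 ÷ (1/499) = 49401.
222² = 49284 < 49401 ≤ 49729 = 223², so L = 223.

223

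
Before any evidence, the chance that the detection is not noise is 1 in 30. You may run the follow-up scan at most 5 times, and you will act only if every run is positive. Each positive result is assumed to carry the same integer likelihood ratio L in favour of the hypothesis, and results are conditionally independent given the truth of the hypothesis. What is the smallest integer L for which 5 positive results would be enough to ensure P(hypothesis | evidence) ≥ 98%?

Prior odds = (1/30)/(29/30) = 1/29.
Target odds = 0.98/0.02 = 49.
Need L⁵ ≥ 49 ÷ (1/29) = 1421.
4⁵ = 1024 < 1421 ≤ 3125 = 5⁵, so L = 5.

5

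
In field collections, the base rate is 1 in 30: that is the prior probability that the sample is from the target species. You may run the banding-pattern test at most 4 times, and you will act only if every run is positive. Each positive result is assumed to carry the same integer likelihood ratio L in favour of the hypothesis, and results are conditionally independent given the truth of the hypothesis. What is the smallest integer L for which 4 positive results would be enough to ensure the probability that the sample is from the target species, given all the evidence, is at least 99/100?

Prior odds = (1/30)/(29/30) = 1/29.
Target odds = 0.99/0.01 = 99.
Need L⁴ ≥ 99 ÷ (1/29) = 2871.
7⁴ = 2401 < 2871 ≤ 4096 = 8⁴, so L = 8.

8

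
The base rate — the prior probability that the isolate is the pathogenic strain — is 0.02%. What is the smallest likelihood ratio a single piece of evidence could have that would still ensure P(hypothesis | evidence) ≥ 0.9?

44991

Prior odds = 0.0002/0.9998 = 1/4999.
Target odds = 0.9/0.1 = 9.
Required Bayes factor = 9 ÷ (1/4999) = 44991.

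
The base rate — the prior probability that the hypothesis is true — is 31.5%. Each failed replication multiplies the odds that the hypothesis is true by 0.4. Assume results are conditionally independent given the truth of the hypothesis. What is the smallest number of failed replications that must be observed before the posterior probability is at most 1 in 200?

5

Prior odds: 0.315 ÷ 0.685 = 63/137.
Likelihood ratio per failed replication = 0.4.
Target posterior odds = 0.005/0.995 = 1/199.
Require 0.4ⁿ ≤ 1/199 ÷ (63/137) = 137/12537.
0.4⁴ = 0.0256 is still above 137/12537 but 0.4⁵ = 0.01024 is at or below it, so n = 5.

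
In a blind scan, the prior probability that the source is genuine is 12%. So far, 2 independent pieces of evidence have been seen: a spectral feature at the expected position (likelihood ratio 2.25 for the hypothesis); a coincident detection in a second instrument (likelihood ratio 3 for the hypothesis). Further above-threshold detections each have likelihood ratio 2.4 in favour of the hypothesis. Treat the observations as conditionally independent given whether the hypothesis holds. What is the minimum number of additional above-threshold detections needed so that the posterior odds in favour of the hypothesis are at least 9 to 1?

Prior odds = 0.12/0.88 = 3/22.
Combined Bayes factor of the evidence already in hand = 2.25 × 3 = 6.75.
Odds after that evidence = (3/22) × 6.75 = 81/88.
Target odds = 9.
Need 2.4ⁿ ≥ 9 ÷ (81/88) = 88/9.
2.4² = 5.76 falls short of 88/9 but 2.4³ = 13.824 reaches it, so n = 3.

3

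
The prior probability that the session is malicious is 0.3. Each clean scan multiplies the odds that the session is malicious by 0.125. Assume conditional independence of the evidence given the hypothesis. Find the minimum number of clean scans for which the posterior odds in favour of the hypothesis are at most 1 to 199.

3

Prior odds = 0.3/0.7 = 3/7.
Likelihood ratio per clean scan = 0.125.
Target odds = 1/199.
Require 0.125ⁿ ≤ 1/199 ÷ (3/7) = 7/597.
0.125² = 0.015625 is still above 7/597 but 0.125³ = 0.001953125 is at or below it, so n = 3.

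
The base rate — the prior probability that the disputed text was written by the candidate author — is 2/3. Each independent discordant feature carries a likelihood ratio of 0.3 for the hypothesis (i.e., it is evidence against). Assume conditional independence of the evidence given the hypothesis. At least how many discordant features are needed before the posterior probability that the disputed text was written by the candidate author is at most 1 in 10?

3

Prior odds = (2/3)/(1/3) = 2.
Likelihood ratio per discordant feature = 0.3.
Target posterior odds = 0.1/0.9 = 1/9.
Need 2 × 0.3ⁿ ≤ 1/9, i.e. 0.3ⁿ ≤ 1/18.
0.3² = 0.09 is still above 1/18 but 0.3³ = 0.027 is at or below it, so n = 3.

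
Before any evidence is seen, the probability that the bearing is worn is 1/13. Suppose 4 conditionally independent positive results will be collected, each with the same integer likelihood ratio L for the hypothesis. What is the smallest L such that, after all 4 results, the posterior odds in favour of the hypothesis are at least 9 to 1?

Prior odds = (1/13)/(12/13) = 1/12.
Target odds = 9.
Need L⁴ ≥ 9 ÷ (1/12) = 108.
3⁴ = 81 < 108 ≤ 256 = 4⁴, so L = 4.

4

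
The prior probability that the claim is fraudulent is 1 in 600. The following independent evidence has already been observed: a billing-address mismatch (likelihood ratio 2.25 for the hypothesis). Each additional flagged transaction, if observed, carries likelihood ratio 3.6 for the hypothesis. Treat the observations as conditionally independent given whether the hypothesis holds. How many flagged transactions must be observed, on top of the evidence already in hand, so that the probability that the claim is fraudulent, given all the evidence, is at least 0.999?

Prior odds = (1/600)/(599/600) = 1/599.
Bayes factor of the evidence already in hand = 2.25.
Odds after that evidence = (1/599) × 2.25 = 9/2396.
Target odds = 0.999/0.001 = 999.
Need 3.6ⁿ ≥ 999 ÷ (9/2396) = 265956.
3.6⁹ ≈101560 falls short of 265956 but 3.6¹⁰ ≈365616 reaches it, so n = 10.

10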